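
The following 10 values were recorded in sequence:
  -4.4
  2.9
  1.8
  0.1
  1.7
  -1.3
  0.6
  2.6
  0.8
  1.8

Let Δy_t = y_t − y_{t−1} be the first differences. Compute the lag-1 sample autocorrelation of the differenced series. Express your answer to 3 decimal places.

First differences Δy: 7.3, -1.1, -1.7, 1.6, -3.0, 1.9, 2.0, -1.8, 1.0
Mean of differences = 0.6889
Numerator Σ(Δy_t−Δȳ)(Δy_{t+1}−Δȳ) = -20.0079
Denominator Σ(Δy_t−Δȳ)² = 76.5289
r_1(Δy) = -20.0079 / 76.5289 = -0.261

-0.261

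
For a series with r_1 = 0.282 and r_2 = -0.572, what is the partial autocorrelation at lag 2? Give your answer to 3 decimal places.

φ_{22} = (r_2 − r_1²) / (1 − r_1²)
r_1² = (0.282)² = 0.079524
Numerator = -0.572 − 0.0795 = -0.6515; denominator = 1 − 0.0795 = 0.9205
φ_{22} = -0.6515 / 0.9205 = -0.708

-0.708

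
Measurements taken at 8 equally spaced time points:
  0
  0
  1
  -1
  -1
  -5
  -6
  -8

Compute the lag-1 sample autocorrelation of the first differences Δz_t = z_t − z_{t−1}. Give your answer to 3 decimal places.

First differences Δz: 0, 1, -2, 0, -4, -1, -2
Mean of differences = -1.1429
Numerator Σ(Δz_t−Δz̄)(Δz_{t+1}−Δz̄) = -4.1633
Denominator Σ(Δz_t−Δz̄)² = 16.8571
r_1(Δz) = -4.1633 / 16.8571 = -0.247

-0.247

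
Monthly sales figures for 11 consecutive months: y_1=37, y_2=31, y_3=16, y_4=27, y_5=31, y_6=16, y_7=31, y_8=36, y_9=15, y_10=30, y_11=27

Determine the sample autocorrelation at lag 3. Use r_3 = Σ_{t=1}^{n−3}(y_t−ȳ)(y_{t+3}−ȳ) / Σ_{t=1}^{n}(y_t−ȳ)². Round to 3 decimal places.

0.508

Mean ȳ = (37 + 31 + 16 + 27 + 31 + 16 + 31 + 36 + 15 + 30 + 27)/11 = 27.0000
Numerator Σ_{t=1}^{8}(y_t−ȳ)(y_{t+3}−ȳ) = 317.0000
Denominator Σ(y_t−ȳ)² = 624.0000
r_3 = 317.0000 / 624.0000 = 0.508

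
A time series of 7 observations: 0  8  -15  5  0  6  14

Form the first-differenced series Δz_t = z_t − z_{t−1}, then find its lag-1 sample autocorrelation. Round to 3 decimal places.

-0.670

First differences Δz: 8, -23, 20, -5, 6, 8
Mean of differences = 2.3333
Numerator Σ(Δz_t−Δz̄)(Δz_{t+1}−Δz̄) = -726.7778
Denominator Σ(Δz_t−Δz̄)² = 1085.3333
r_1(Δz) = -726.7778 / 1085.3333 = -0.670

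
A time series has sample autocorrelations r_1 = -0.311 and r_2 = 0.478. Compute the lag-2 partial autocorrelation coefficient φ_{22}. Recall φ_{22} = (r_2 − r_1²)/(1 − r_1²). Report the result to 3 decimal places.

φ_{22} = (r_2 − r_1²) / (1 − r_1²)
r_1² = (-0.311)² = 0.096721
Numerator = 0.478 − 0.0967 = 0.3813; denominator = 1 − 0.0967 = 0.9033
φ_{22} = 0.3813 / 0.9033 = 0.422

0.422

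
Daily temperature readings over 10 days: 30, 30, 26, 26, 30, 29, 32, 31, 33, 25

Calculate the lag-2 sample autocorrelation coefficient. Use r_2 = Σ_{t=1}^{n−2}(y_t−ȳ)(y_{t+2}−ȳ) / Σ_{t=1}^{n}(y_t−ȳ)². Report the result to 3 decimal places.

Mean ȳ = (30 + 30 + 26 + 26 + 30 + 29 + 32 + 31 + 33 + 25)/10 = 29.2000
Numerator Σ_{t=1}^{8}(y_t−ȳ)(y_{t+2}−ȳ) = -2.0800
Denominator Σ(y_t−ȳ)² = 65.6000
r_2 = -2.0800 / 65.6000 = -0.032

-0.032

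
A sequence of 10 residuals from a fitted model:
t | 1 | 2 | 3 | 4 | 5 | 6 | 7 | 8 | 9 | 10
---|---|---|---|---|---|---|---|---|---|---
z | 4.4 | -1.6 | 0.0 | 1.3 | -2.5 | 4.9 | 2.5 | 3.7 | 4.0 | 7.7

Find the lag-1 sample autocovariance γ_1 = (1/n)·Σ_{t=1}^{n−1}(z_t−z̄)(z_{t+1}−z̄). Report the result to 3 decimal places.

0.859

Mean z̄ = (4.4 − 1.6 + 0.0 + 1.3 − 2.5 + 4.9 + 2.5 + 3.7 + 4.0 + 7.7)/10 = 2.4400
Σ_{t=1}^{9}(z_t−z̄)(z_{t+1}−z̄) = 8.5944
γ_1 = 8.5944 / 10 = 0.859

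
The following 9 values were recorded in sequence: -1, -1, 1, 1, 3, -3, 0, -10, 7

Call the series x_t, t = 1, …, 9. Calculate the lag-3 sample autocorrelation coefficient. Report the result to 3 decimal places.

Mean x̄ = (-1 − 1 + 1 + 1 + 3 − 3 + 0 − 10 + 7)/9 = -0.3333
Numerator Σ_{t=1}^{6}(x_t−x̄)(x_{t+3}−x̄) = -58.0000
Denominator Σ(x_t−x̄)² = 170.0000
r_3 = -58.0000 / 170.0000 = -0.341

-0.341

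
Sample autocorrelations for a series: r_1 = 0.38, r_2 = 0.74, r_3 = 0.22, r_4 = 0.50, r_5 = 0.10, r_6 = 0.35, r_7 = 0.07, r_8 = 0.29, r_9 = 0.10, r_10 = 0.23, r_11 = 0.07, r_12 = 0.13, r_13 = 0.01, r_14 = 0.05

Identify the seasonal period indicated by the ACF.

The largest autocorrelation is r_2 = 0.74, with a weaker echo at lag 4 (0.50); the remaining lags stay at or below 0.38.
The dominant spike at lag 2 indicates a seasonal period of 2.

2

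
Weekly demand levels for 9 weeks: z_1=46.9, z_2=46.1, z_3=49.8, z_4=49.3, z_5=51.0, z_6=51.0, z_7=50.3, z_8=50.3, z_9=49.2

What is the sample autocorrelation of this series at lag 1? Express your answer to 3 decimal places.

Mean z̄ = (46.9 + 46.1 + 49.8 + 49.3 + 51.0 + 51.0 + 50.3 + 50.3 + 49.2)/9 = 49.3222
Numerator Σ_{t=1}^{8}(z_t−z̄)(z_{t+1}−z̄) = 11.5095
Denominator Σ(z_t−z̄)² = 24.0356
r_1 = 11.5095 / 24.0356 = 0.479

0.479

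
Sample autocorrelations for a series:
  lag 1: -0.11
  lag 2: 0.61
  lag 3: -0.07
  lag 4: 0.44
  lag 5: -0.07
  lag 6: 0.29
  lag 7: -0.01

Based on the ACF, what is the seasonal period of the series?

2

The largest autocorrelation is r_2 = 0.61, with weaker echoes at lags 4 (0.44) and 6 (0.29); the remaining lags stay at or below -0.01.
The dominant spike at lag 2 indicates a seasonal period of 2.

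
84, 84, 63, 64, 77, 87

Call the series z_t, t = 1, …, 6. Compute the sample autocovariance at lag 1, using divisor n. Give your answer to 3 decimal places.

Mean z̄ = (84 + 84 + 63 + 64 + 77 + 87)/6 = 76.5000
Deviations: 7.5000, 7.5000, -13.5000, -12.5000, 0.5000, 10.5000
Σ_{t=1}^{5}(z_t−z̄)(z_{t+1}−z̄) = 122.7500
γ_1 = 122.7500 / 6 = 20.458

20.458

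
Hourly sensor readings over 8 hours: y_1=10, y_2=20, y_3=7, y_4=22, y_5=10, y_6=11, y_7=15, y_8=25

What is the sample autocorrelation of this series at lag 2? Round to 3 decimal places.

Mean ȳ = (10 + 20 + 7 + 22 + 10 + 11 + 15 + 25)/8 = 15.0000
Deviations from mean: -5.0000, 5.0000, -8.0000, 7.0000, -5.0000, -4.0000, 0.0000, 10.0000
Σ(y_t−ȳ)(y_{t+2}−ȳ) = (40.0000) + (35.0000) + (40.0000) + (-28.0000) + (0.0000) + (-40.0000) = 47.0000
Denominator Σ(y_t−ȳ)² = 304.0000
r_2 = 47.0000 / 304.0000 = 0.155

0.155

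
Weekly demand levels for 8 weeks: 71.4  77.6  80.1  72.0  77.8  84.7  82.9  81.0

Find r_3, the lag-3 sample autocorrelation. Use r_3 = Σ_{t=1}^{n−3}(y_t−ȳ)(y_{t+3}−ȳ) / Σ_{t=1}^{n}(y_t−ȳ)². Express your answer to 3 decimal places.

0.161

Mean ȳ = (71.4 + 77.6 + 80.1 + 72.0 + 77.8 + 84.7 + 82.9 + 81.0)/8 = 78.4375
Deviations from mean: -7.0375, -0.8375, 1.6625, -6.4375, -0.6375, 6.2625, 4.4625, 2.5625
Σ(y_t−ȳ)(y_{t+3}−ȳ) = (45.3039) + (0.5339) + (10.4114) + (-28.7273) + (-1.6336) = 25.8883
Denominator Σ(y_t−ȳ)² = 160.5388
r_3 = 25.8883 / 160.5388 = 0.161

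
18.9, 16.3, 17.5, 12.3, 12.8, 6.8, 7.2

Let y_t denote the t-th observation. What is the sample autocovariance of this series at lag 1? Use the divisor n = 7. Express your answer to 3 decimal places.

9.774

Mean ȳ = (18.9 + 16.3 + 17.5 + 12.3 + 12.8 + 6.8 + 7.2)/7 = 13.1143
Deviations: 5.7857, 3.1857, 4.3857, -0.8143, -0.3143, -6.3143, -5.9143
Σ_{t=1}^{6}(y_t−ȳ)(y_{t+1}−ȳ) = 68.4169
γ_1 = 68.4169 / 7 = 9.774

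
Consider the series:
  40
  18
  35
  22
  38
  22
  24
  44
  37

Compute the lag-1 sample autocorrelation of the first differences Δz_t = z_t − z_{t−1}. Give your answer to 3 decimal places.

-0.620

First differences Δz: -22, 17, -13, 16, -16, 2, 20, -7
Mean of differences = -0.3750
Numerator Σ(Δz_t−Δz̄)(Δz_{t+1}−Δz̄) = -1181.3906
Denominator Σ(Δz_t−Δz̄)² = 1905.8750
r_1(Δz) = -1181.3906 / 1905.8750 = -0.620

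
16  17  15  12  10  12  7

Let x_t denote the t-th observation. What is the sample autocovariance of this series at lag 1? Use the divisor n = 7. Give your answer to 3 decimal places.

Mean x̄ = (16 + 17 + 15 + 12 + 10 + 12 + 7)/7 = 12.7143
Deviations: 3.2857, 4.2857, 2.2857, -0.7143, -2.7143, -0.7143, -5.7143
Σ_{t=1}^{6}(x_t−x̄)(x_{t+1}−x̄) = 30.2041
γ_1 = 30.2041 / 7 = 4.315

4.315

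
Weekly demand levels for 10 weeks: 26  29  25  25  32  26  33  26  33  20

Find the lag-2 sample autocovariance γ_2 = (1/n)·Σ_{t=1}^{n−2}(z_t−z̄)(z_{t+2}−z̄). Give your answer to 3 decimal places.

Mean z̄ = (26 + 29 + 25 + 25 + 32 + 26 + 33 + 26 + 33 + 20)/10 = 27.5000
Σ_{t=1}^{8}(z_t−z̄)(z_{t+2}−z̄) = 61.0000
γ_2 = 61.0000 / 10 = 6.100

6.100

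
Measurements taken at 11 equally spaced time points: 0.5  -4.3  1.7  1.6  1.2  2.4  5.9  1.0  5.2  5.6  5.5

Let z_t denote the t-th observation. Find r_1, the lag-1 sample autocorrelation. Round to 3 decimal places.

0.312

Mean z̄ = (0.5 − 4.3 + 1.7 + 1.6 + 1.2 + 2.4 + 5.9 + 1.0 + 5.2 + 5.6 + 5.5)/11 = 2.3909
Numerator Σ_{t=1}^{10}(z_t−z̄)(z_{t+1}−z̄) = 28.9881
Denominator Σ(z_t−z̄)² = 92.9691
r_1 = 28.9881 / 92.9691 = 0.312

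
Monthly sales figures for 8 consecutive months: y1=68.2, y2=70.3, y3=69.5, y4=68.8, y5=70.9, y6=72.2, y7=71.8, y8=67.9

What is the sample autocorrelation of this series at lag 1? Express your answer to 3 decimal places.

Mean ȳ = (68.2 + 70.3 + 69.5 + 68.8 + 70.9 + 72.2 + 71.8 + 67.9)/8 = 69.9500
Deviations from mean: -1.7500, 0.3500, -0.4500, -1.1500, 0.9500, 2.2500, 1.8500, -2.0500
Numerator Σ_{t=1}^{7}(y_t−ȳ)(y_{t+1}−ȳ) = 1.1625
Denominator Σ(y_t−ȳ)² = 18.3000
r_1 = 1.1625 / 18.3000 = 0.064

0.064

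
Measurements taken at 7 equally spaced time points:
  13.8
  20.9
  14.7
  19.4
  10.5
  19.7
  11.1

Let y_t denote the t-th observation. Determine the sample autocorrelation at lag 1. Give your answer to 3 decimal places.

Mean ȳ = (13.8 + 20.9 + 14.7 + 19.4 + 10.5 + 19.7 + 11.1)/7 = 15.7286
Deviations from mean: -1.9286, 5.1714, -1.0286, 3.6714, -5.2286, 3.9714, -4.6286
Σ(y_t−ȳ)(y_{t+1}−ȳ) = (-9.9735) + (-5.3192) + (-3.7763) + (-19.1963) + (-20.7649) + (-18.3820) = -77.4122
Denominator Σ(y_t−ȳ)² = 109.5343
r_1 = -77.4122 / 109.5343 = -0.707

-0.707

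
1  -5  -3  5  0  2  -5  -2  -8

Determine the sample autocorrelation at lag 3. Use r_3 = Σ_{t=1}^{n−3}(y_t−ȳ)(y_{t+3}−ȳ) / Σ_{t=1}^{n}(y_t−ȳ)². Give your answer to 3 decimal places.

Mean ȳ = (1 − 5 − 3 + 5 + 0 + 2 − 5 − 2 − 8)/9 = -1.6667
Σ(y_t−ȳ)(y_{t+3}−ȳ) = (17.7778) + (-5.5556) + (-4.8889) + (-22.2222) + (-0.5556) + (-23.2222) = -38.6667
Denominator Σ(y_t−ȳ)² = 132.0000
r_3 = -38.6667 / 132.0000 = -0.293

-0.293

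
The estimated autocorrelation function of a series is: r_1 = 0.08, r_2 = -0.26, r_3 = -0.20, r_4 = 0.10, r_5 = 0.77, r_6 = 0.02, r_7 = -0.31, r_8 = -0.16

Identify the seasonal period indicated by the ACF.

5

The largest autocorrelation is r_5 = 0.77; the remaining lags stay at or below 0.10.
The dominant spike at lag 5 indicates a seasonal period of 5.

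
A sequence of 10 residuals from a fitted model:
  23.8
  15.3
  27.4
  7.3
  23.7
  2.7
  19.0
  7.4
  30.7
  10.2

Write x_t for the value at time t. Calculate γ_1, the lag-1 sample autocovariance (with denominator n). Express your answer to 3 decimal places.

-56.409

Mean x̄ = (23.8 + 15.3 + 27.4 + 7.3 + 23.7 + 2.7 + 19.0 + 7.4 + 30.7 + 10.2)/10 = 16.7500
Σ_{t=1}^{9}(x_t−x̄)(x_{t+1}−x̄) = -564.0875
γ_1 = -564.0875 / 10 = -56.409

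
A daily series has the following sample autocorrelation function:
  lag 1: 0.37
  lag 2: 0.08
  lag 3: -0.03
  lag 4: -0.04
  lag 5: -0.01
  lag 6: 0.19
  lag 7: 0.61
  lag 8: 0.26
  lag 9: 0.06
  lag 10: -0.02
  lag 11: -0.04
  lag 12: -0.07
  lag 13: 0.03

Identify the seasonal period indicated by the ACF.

7

The largest autocorrelation is r_7 = 0.61; the remaining lags stay at or below 0.37. The elevated value at lag 1 (0.37), dropping to 0.08 at lag 2, reflects decaying short-term dependence rather than seasonality.
The dominant spike at lag 7 indicates a seasonal period of 7.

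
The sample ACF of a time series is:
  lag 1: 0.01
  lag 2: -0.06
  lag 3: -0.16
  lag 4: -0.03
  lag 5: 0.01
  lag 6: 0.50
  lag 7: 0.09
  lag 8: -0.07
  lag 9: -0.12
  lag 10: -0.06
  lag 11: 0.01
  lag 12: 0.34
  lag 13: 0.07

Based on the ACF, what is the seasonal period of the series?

6

The largest autocorrelation is r_6 = 0.50, with a weaker echo at lag 12 (0.34); the remaining lags stay at or below 0.09.
The dominant spike at lag 6 indicates a seasonal period of 6.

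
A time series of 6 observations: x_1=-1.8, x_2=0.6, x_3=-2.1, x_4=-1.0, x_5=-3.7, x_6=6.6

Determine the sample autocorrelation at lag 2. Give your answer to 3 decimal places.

0.053

Mean x̄ = (-1.8 + 0.6 − 2.1 − 1.0 − 3.7 + 6.6)/6 = -0.2333
Deviations from mean: -1.5667, 0.8333, -1.8667, -0.7667, -3.4667, 6.8333
Σ(x_t−x̄)(x_{t+2}−x̄) = (2.9244) + (-0.6389) + (6.4711) + (-5.2389) = 3.5178
Denominator Σ(x_t−x̄)² = 65.9333
r_2 = 3.5178 / 65.9333 = 0.053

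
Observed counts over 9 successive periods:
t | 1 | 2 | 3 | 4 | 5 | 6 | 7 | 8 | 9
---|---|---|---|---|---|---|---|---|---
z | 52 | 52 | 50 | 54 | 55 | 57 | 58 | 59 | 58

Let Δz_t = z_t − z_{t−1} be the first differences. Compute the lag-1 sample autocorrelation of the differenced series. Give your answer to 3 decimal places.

-0.247

First differences Δz: 0, -2, 4, 1, 2, 1, 1, -1
Mean of differences = 0.7500
Numerator Σ(Δz_t−Δz̄)(Δz_{t+1}−Δz̄) = -5.8125
Denominator Σ(Δz_t−Δz̄)² = 23.5000
r_1(Δz) = -5.8125 / 23.5000 = -0.247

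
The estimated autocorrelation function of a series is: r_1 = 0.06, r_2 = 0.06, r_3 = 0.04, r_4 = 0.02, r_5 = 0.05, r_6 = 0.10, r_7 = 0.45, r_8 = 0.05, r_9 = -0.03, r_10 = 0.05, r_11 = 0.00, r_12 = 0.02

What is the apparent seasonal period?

7

The largest autocorrelation is r_7 = 0.45; the remaining lags stay at or below 0.10.
The dominant spike at lag 7 indicates a seasonal period of 7.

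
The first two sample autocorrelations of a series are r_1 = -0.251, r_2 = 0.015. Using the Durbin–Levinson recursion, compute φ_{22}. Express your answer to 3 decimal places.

φ_{22} = (r_2 − r_1²) / (1 − r_1²)
r_1² = (-0.251)² = 0.063001
Numerator = 0.015 − 0.0630 = -0.0480; denominator = 1 − 0.0630 = 0.9370
φ_{22} = -0.0480 / 0.9370 = -0.051

-0.051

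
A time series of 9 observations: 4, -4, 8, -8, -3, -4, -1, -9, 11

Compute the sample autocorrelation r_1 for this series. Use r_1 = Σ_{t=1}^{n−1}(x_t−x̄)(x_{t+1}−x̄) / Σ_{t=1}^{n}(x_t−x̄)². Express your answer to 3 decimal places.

Mean x̄ = (4 − 4 + 8 − 8 − 3 − 4 − 1 − 9 + 11)/9 = -0.6667
Numerator Σ_{t=1}^{8}(x_t−x̄)(x_{t+1}−x̄) = -176.4444
Denominator Σ(x_t−x̄)² = 384.0000
r_1 = -176.4444 / 384.0000 = -0.459

-0.459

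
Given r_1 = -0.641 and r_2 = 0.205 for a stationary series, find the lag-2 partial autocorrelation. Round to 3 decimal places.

-0.349

φ_{22} = (r_2 − r_1²) / (1 − r_1²)
r_1² = (-0.641)² = 0.410881
Numerator = 0.205 − 0.4109 = -0.2059; denominator = 1 − 0.4109 = 0.5891
φ_{22} = -0.2059 / 0.5891 = -0.349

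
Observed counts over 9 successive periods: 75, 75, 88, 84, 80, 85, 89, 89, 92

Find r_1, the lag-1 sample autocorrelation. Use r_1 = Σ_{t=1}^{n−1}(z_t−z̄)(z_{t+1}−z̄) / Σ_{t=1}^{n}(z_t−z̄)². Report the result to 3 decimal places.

0.359

Mean z̄ = (75 + 75 + 88 + 84 + 80 + 85 + 89 + 89 + 92)/9 = 84.1111
Numerator Σ_{t=1}^{8}(z_t−z̄)(z_{t+1}−z̄) = 110.7654
Denominator Σ(z_t−z̄)² = 308.8889
r_1 = 110.7654 / 308.8889 = 0.359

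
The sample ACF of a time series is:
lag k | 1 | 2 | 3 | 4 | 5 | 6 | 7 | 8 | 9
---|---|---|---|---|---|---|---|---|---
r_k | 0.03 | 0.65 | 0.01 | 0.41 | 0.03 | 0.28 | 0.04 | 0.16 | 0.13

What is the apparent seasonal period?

2

The largest autocorrelation is r_2 = 0.65, with weaker echoes at lags 4 (0.41), 6 (0.28) and 8 (0.16); the remaining lags stay at or below 0.13.
The dominant spike at lag 2 indicates a seasonal period of 2.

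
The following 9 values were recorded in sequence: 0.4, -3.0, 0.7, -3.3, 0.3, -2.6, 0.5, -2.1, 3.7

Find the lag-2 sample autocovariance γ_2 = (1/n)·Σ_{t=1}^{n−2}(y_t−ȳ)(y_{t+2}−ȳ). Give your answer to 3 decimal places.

2.563

Mean ȳ = (0.4 − 3.0 + 0.7 − 3.3 + 0.3 − 2.6 + 0.5 − 2.1 + 3.7)/9 = -0.6000
Σ_{t=1}^{7}(y_t−ȳ)(y_{t+2}−ȳ) = 23.0700
γ_2 = 23.0700 / 9 = 2.563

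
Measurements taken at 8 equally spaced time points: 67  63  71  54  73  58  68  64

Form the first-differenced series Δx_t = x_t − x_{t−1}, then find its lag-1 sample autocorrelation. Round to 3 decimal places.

First differences Δx: -4, 8, -17, 19, -15, 10, -4
Mean of differences = -0.4286
Numerator Σ(Δx_t−Δx̄)(Δx_{t+1}−Δx̄) = -964.0408
Denominator Σ(Δx_t−Δx̄)² = 1069.7143
r_1(Δx) = -964.0408 / 1069.7143 = -0.901

-0.901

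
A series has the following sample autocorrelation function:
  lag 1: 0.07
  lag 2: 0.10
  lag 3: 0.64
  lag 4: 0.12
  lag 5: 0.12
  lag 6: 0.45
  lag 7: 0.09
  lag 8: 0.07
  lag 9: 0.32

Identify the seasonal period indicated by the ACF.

3

The largest autocorrelation is r_3 = 0.64, with weaker echoes at lags 6 (0.45) and 9 (0.32); the remaining lags stay at or below 0.12.
The dominant spike at lag 3 indicates a seasonal period of 3.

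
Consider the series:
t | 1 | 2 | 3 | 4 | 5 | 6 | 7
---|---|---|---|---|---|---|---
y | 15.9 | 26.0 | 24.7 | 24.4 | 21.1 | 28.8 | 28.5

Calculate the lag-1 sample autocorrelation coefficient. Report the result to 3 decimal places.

Mean ȳ = (15.9 + 26.0 + 24.7 + 24.4 + 21.1 + 28.8 + 28.5)/7 = 24.2000
Σ(y_t−ȳ)(y_{t+1}−ȳ) = (-14.9400) + (0.9000) + (0.1000) + (-0.6200) + (-14.2600) + (19.7800) = -9.0400
Denominator Σ(y_t−ȳ)² = 121.6800
r_1 = -9.0400 / 121.6800 = -0.074

-0.074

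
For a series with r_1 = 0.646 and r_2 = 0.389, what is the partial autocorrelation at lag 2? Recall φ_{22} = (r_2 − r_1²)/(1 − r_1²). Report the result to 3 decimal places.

-0.049

φ_{22} = (r_2 − r_1²) / (1 − r_1²)
r_1² = (0.646)² = 0.417316
Numerator = 0.389 − 0.4173 = -0.0283; denominator = 1 − 0.4173 = 0.5827
φ_{22} = -0.0283 / 0.5827 = -0.049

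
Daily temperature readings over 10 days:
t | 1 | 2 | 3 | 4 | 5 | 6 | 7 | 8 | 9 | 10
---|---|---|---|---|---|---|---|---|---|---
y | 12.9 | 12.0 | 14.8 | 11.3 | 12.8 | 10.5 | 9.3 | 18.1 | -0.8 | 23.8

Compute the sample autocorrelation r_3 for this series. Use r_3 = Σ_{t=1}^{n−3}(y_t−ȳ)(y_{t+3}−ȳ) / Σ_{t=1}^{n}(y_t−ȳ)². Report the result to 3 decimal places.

-0.026

Mean ȳ = (12.9 + 12.0 + 14.8 + 11.3 + 12.8 + 10.5 + 9.3 + 18.1 − 0.8 + 23.8)/10 = 12.4700
Numerator Σ_{t=1}^{7}(y_t−ȳ)(y_{t+3}−ȳ) = -9.4557
Denominator Σ(y_t−ȳ)² = 357.4010
r_3 = -9.4557 / 357.4010 = -0.026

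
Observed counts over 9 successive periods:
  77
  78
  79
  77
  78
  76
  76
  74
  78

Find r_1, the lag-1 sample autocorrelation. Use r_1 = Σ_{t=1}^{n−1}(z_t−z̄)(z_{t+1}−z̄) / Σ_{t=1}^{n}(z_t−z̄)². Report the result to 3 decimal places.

Mean z̄ = (77 + 78 + 79 + 77 + 78 + 76 + 76 + 74 + 78)/9 = 77.0000
Numerator Σ_{t=1}^{8}(z_t−z̄)(z_{t+1}−z̄) = 2.0000
Denominator Σ(z_t−z̄)² = 18.0000
r_1 = 2.0000 / 18.0000 = 0.111

0.111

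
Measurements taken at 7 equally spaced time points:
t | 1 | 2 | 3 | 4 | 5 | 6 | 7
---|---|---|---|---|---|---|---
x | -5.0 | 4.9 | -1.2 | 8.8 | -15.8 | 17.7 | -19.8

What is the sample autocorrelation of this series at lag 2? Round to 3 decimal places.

0.487

Mean x̄ = (-5.0 + 4.9 − 1.2 + 8.8 − 15.8 + 17.7 − 19.8)/7 = -1.4857
Deviations from mean: -3.5143, 6.3857, 0.2857, 10.2857, -14.3143, 19.1857, -18.3143
Σ(x_t−x̄)(x_{t+2}−x̄) = (-1.0041) + (65.6816) + (-4.0898) + (197.3388) + (262.1559) = 520.0824
Denominator Σ(x_t−x̄)² = 1067.4086
r_2 = 520.0824 / 1067.4086 = 0.487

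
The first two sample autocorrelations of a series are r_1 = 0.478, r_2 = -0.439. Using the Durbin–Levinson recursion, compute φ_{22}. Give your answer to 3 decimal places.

-0.865

φ_{22} = (r_2 − r_1²) / (1 − r_1²)
r_1² = (0.478)² = 0.228484
Numerator = -0.439 − 0.2285 = -0.6675; denominator = 1 − 0.2285 = 0.7715
φ_{22} = -0.6675 / 0.7715 = -0.865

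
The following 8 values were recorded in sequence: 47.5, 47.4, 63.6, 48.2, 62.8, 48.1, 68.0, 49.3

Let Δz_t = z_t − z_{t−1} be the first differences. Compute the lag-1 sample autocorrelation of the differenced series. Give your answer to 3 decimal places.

First differences Δz: -0.1, 16.2, -15.4, 14.6, -14.7, 19.9, -18.7
Mean of differences = 0.2571
Numerator Σ(Δz_t−Δz̄)(Δz_{t+1}−Δz̄) = -1360.5833
Denominator Σ(Δz_t−Δz̄)² = 1674.0971
r_1(Δz) = -1360.5833 / 1674.0971 = -0.813

-0.813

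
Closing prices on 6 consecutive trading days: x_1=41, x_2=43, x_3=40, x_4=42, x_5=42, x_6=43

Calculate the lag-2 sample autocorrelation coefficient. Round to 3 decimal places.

Mean x̄ = (41 + 43 + 40 + 42 + 42 + 43)/6 = 41.8333
Deviations from mean: -0.8333, 1.1667, -1.8333, 0.1667, 0.1667, 1.1667
Σ(x_t−x̄)(x_{t+2}−x̄) = (1.5278) + (0.1944) + (-0.3056) + (0.1944) = 1.6111
Denominator Σ(x_t−x̄)² = 6.8333
r_2 = 1.6111 / 6.8333 = 0.236

0.236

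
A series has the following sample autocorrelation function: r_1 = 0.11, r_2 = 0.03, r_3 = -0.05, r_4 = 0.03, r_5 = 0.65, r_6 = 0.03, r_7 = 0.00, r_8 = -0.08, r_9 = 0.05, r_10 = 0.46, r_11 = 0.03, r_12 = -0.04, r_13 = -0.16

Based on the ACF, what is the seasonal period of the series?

5

The largest autocorrelation is r_5 = 0.65, with a weaker echo at lag 10 (0.46); the remaining lags stay at or below 0.11.
The dominant spike at lag 5 indicates a seasonal period of 5.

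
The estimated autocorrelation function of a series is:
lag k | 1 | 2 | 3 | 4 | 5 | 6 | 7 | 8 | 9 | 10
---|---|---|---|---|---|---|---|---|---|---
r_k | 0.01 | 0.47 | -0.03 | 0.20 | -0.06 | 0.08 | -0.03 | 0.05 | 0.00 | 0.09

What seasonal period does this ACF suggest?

The largest autocorrelation is r_2 = 0.47, with a weaker echo at lag 4 (0.20); the remaining lags stay at or below 0.09.
The dominant spike at lag 2 indicates a seasonal period of 2.

2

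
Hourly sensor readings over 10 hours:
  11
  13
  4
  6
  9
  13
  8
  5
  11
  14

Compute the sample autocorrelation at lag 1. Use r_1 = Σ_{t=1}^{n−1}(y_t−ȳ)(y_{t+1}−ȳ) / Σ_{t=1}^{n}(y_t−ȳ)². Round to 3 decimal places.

0.053

Mean ȳ = (11 + 13 + 4 + 6 + 9 + 13 + 8 + 5 + 11 + 14)/10 = 9.4000
Numerator Σ_{t=1}^{9}(y_t−ȳ)(y_{t+1}−ȳ) = 6.0400
Denominator Σ(y_t−ȳ)² = 114.4000
r_1 = 6.0400 / 114.4000 = 0.053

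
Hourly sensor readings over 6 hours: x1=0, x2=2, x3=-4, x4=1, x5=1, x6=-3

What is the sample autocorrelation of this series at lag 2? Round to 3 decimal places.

Mean x̄ = (0 + 2 − 4 + 1 + 1 − 3)/6 = -0.5000
Numerator Σ_{t=1}^{4}(x_t−x̄)(x_{t+2}−x̄) = -7.0000
Denominator Σ(x_t−x̄)² = 29.5000
r_2 = -7.0000 / 29.5000 = -0.237

-0.237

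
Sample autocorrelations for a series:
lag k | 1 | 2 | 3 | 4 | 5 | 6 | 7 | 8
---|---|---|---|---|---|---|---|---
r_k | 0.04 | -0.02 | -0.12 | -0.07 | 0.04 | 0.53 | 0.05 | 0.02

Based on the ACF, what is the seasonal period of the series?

The largest autocorrelation is r_6 = 0.53; the remaining lags stay at or below 0.05.
The dominant spike at lag 6 indicates a seasonal period of 6.

6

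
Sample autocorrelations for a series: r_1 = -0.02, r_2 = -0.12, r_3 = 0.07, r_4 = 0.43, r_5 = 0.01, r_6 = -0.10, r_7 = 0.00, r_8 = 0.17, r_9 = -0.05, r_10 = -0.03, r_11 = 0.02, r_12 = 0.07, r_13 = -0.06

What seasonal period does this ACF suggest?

The largest autocorrelation is r_4 = 0.43, with a weaker echo at lag 8 (0.17); the remaining lags stay at or below 0.07.
The dominant spike at lag 4 indicates a seasonal period of 4.

4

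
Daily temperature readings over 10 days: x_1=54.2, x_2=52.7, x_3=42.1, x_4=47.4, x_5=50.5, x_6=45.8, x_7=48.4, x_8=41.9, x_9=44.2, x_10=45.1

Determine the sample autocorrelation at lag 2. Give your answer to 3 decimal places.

-0.202

Mean x̄ = (54.2 + 52.7 + 42.1 + 47.4 + 50.5 + 45.8 + 48.4 + 41.9 + 44.2 + 45.1)/10 = 47.2300
Numerator Σ_{t=1}^{8}(x_t−x̄)(x_{t+2}−x̄) = -32.5888
Denominator Σ(x_t−x̄)² = 161.0810
r_2 = -32.5888 / 161.0810 = -0.202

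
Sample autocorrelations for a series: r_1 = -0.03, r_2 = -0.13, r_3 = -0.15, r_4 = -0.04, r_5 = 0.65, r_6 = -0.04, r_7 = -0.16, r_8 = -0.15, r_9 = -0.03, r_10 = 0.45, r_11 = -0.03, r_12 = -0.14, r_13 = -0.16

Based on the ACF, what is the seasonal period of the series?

The largest autocorrelation is r_5 = 0.65, with a weaker echo at lag 10 (0.45); the remaining lags stay at or below -0.03.
The dominant spike at lag 5 indicates a seasonal period of 5.

5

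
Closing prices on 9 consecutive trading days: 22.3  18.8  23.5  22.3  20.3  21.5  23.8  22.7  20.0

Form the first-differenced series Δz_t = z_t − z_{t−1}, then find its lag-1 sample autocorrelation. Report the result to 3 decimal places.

-0.328

First differences Δz: -3.5, 4.7, -1.2, -2.0, 1.2, 2.3, -1.1, -2.7
Mean of differences = -0.2875
Numerator Σ(Δz_t−Δz̄)(Δz_{t+1}−Δz̄) = -17.8514
Denominator Σ(Δz_t−Δz̄)² = 54.3488
r_1(Δz) = -17.8514 / 54.3488 = -0.328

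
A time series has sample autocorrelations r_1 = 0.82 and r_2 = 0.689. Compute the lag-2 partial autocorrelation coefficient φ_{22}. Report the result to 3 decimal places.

0.051

φ_{22} = (r_2 − r_1²) / (1 − r_1²)
r_1² = (0.82)² = 0.6724
Numerator = 0.689 − 0.6724 = 0.0166; denominator = 1 − 0.6724 = 0.3276
φ_{22} = 0.0166 / 0.3276 = 0.051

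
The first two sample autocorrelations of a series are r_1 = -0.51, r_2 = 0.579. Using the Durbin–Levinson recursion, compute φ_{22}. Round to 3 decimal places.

0.431

φ_{22} = (r_2 − r_1²) / (1 − r_1²)
r_1² = (-0.51)² = 0.2601
Numerator = 0.579 − 0.2601 = 0.3189; denominator = 1 − 0.2601 = 0.7399
φ_{22} = 0.3189 / 0.7399 = 0.431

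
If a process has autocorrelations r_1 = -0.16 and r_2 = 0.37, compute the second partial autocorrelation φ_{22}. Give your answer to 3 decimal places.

0.353

φ_{22} = (r_2 − r_1²) / (1 − r_1²)
r_1² = (-0.16)² = 0.0256
Numerator = 0.37 − 0.0256 = 0.3444; denominator = 1 − 0.0256 = 0.9744
φ_{22} = 0.3444 / 0.9744 = 0.353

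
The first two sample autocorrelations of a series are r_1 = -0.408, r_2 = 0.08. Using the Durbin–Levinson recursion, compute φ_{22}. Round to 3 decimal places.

-0.104

φ_{22} = (r_2 − r_1²) / (1 − r_1²)
r_1² = (-0.408)² = 0.166464
Numerator = 0.08 − 0.1665 = -0.0865; denominator = 1 − 0.1665 = 0.8335
φ_{22} = -0.0865 / 0.8335 = -0.104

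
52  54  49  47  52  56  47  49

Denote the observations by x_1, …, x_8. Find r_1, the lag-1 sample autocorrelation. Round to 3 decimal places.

-0.084

Mean x̄ = (52 + 54 + 49 + 47 + 52 + 56 + 47 + 49)/8 = 50.7500
Deviations from mean: 1.2500, 3.2500, -1.7500, -3.7500, 1.2500, 5.2500, -3.7500, -1.7500
Σ(x_t−x̄)(x_{t+1}−x̄) = (4.0625) + (-5.6875) + (6.5625) + (-4.6875) + (6.5625) + (-19.6875) + (6.5625) = -6.3125
Denominator Σ(x_t−x̄)² = 75.5000
r_1 = -6.3125 / 75.5000 = -0.084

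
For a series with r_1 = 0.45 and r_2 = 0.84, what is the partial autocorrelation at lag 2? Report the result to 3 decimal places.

0.799

φ_{22} = (r_2 − r_1²) / (1 − r_1²)
r_1² = (0.45)² = 0.2025
Numerator = 0.84 − 0.2025 = 0.6375; denominator = 1 − 0.2025 = 0.7975
φ_{22} = 0.6375 / 0.7975 = 0.799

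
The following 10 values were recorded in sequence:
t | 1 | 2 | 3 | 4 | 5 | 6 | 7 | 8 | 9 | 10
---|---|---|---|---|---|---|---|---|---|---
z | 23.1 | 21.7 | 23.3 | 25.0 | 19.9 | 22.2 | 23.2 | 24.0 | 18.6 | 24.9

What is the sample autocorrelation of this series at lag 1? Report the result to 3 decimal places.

-0.496

Mean z̄ = (23.1 + 21.7 + 23.3 + 25.0 + 19.9 + 22.2 + 23.2 + 24.0 + 18.6 + 24.9)/10 = 22.5900
Numerator Σ_{t=1}^{9}(z_t−z̄)(z_{t+1}−z̄) = -19.0291
Denominator Σ(z_t−z̄)² = 38.3690
r_1 = -19.0291 / 38.3690 = -0.496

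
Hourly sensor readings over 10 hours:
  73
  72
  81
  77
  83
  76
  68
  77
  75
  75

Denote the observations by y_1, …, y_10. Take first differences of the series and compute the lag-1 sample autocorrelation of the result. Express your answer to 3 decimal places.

First differences Δy: -1, 9, -4, 6, -7, -8, 9, -2, 0
Mean of differences = 0.2222
Numerator Σ(Δy_t−Δȳ)(Δy_{t+1}−Δȳ) = -145.7160
Denominator Σ(Δy_t−Δȳ)² = 331.5556
r_1(Δy) = -145.7160 / 331.5556 = -0.439

-0.439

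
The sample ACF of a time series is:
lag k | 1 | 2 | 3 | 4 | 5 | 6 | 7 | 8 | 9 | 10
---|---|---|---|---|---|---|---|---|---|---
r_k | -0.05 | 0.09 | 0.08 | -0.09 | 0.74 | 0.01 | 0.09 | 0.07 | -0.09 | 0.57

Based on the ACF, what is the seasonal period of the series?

5

The largest autocorrelation is r_5 = 0.74, with a weaker echo at lag 10 (0.57); the remaining lags stay at or below 0.09.
The dominant spike at lag 5 indicates a seasonal period of 5.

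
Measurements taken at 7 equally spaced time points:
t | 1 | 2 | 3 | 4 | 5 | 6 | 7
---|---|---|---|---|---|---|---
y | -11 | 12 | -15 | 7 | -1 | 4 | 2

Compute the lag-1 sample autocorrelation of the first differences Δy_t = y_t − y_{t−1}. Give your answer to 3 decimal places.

First differences Δy: 23, -27, 22, -8, 5, -2
Mean of differences = 2.1667
Numerator Σ(Δy_t−Δȳ)(Δy_{t+1}−Δȳ) = -1428.3611
Denominator Σ(Δy_t−Δȳ)² = 1806.8333
r_1(Δy) = -1428.3611 / 1806.8333 = -0.791

-0.791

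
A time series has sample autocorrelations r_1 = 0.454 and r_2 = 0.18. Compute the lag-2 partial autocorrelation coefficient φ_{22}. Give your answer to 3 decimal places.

φ_{22} = (r_2 − r_1²) / (1 − r_1²)
r_1² = (0.454)² = 0.206116
Numerator = 0.18 − 0.2061 = -0.0261; denominator = 1 − 0.2061 = 0.7939
φ_{22} = -0.0261 / 0.7939 = -0.033

-0.033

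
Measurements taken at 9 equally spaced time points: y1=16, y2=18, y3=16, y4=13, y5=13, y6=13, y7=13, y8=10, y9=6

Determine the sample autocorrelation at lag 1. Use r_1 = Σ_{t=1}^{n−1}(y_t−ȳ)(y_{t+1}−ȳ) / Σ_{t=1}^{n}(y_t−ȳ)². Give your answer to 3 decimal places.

0.500

Mean ȳ = (16 + 18 + 16 + 13 + 13 + 13 + 13 + 10 + 6)/9 = 13.1111
Numerator Σ_{t=1}^{8}(y_t−ȳ)(y_{t+1}−ȳ) = 50.4321
Denominator Σ(y_t−ȳ)² = 100.8889
r_1 = 50.4321 / 100.8889 = 0.500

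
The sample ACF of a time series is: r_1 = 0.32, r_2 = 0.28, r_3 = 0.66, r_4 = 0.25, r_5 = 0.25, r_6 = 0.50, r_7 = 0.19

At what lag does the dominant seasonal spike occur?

3

The largest autocorrelation is r_3 = 0.66, with a weaker echo at lag 6 (0.50); the remaining lags stay at or below 0.32. The elevated value at lag 1 (0.32), dropping to 0.28 at lag 2, reflects decaying short-term dependence rather than seasonality.
The dominant spike at lag 3 indicates a seasonal period of 3.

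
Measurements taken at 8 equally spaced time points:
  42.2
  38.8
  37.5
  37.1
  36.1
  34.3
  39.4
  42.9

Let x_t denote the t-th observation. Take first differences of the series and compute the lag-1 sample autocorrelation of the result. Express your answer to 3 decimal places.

0.282

First differences Δx: -3.4, -1.3, -0.4, -1.0, -1.8, 5.1, 3.5
Mean of differences = 0.1000
Numerator Σ(Δx_t−Δx̄)(Δx_{t+1}−Δx̄) = 15.7400
Denominator Σ(Δx_t−Δx̄)² = 55.8400
r_1(Δx) = 15.7400 / 55.8400 = 0.282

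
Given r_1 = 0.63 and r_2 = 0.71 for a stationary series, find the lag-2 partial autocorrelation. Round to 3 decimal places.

0.519

φ_{22} = (r_2 − r_1²) / (1 − r_1²)
r_1² = (0.63)² = 0.3969
Numerator = 0.71 − 0.3969 = 0.3131; denominator = 1 − 0.3969 = 0.6031
φ_{22} = 0.3131 / 0.6031 = 0.519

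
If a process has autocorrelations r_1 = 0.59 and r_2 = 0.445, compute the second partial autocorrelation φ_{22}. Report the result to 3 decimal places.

0.149

φ_{22} = (r_2 − r_1²) / (1 − r_1²)
r_1² = (0.59)² = 0.3481
Numerator = 0.445 − 0.3481 = 0.0969; denominator = 1 − 0.3481 = 0.6519
φ_{22} = 0.0969 / 0.6519 = 0.149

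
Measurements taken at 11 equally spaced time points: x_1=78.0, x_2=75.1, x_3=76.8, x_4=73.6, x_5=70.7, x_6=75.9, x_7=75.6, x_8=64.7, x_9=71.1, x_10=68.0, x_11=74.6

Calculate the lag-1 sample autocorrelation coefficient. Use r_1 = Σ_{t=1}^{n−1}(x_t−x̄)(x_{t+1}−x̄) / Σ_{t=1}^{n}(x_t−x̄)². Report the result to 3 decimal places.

0.100

Mean x̄ = (78.0 + 75.1 + 76.8 + 73.6 + 70.7 + 75.9 + 75.6 + 64.7 + 71.1 + 68.0 + 74.6)/11 = 73.1000
Numerator Σ_{t=1}^{10}(x_t−x̄)(x_{t+1}−x̄) = 16.4800
Denominator Σ(x_t−x̄)² = 164.6200
r_1 = 16.4800 / 164.6200 = 0.100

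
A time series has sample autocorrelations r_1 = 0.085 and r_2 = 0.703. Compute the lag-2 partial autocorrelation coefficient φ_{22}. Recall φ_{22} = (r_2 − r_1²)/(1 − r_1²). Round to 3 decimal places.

φ_{22} = (r_2 − r_1²) / (1 − r_1²)
r_1² = (0.085)² = 0.007225
Numerator = 0.703 − 0.0072 = 0.6958; denominator = 1 − 0.0072 = 0.9928
φ_{22} = 0.6958 / 0.9928 = 0.701

0.701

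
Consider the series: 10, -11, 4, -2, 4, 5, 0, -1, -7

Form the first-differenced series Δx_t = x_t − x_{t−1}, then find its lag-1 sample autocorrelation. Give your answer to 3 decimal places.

First differences Δx: -21, 15, -6, 6, 1, -5, -1, -6
Mean of differences = -2.1250
Numerator Σ(Δx_t−Δx̄)(Δx_{t+1}−Δx̄) = -412.2656
Denominator Σ(Δx_t−Δx̄)² = 764.8750
r_1(Δx) = -412.2656 / 764.8750 = -0.539

-0.539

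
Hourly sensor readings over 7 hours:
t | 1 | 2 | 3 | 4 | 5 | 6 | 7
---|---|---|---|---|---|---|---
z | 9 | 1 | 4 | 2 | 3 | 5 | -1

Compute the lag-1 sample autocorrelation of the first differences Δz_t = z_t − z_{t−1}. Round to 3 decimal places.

-0.376

First differences Δz: -8, 3, -2, 1, 2, -6
Mean of differences = -1.6667
Numerator Σ(Δz_t−Δz̄)(Δz_{t+1}−Δz̄) = -38.1111
Denominator Σ(Δz_t−Δz̄)² = 101.3333
r_1(Δz) = -38.1111 / 101.3333 = -0.376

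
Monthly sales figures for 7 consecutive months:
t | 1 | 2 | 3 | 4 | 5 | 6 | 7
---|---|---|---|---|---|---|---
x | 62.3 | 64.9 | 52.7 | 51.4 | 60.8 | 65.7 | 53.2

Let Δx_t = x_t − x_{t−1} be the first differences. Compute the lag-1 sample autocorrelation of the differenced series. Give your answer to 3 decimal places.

-0.108

First differences Δx: 2.6, -12.2, -1.3, 9.4, 4.9, -12.5
Mean of differences = -1.5167
Numerator Σ(Δx_t−Δx̄)(Δx_{t+1}−Δx̄) = -44.3569
Denominator Σ(Δx_t−Δx̄)² = 412.1083
r_1(Δx) = -44.3569 / 412.1083 = -0.108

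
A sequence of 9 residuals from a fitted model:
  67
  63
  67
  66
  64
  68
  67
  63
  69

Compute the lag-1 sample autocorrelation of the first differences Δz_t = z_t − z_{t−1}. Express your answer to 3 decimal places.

-0.475

First differences Δz: -4, 4, -1, -2, 4, -1, -4, 6
Mean of differences = 0.2500
Numerator Σ(Δz_t−Δz̄)(Δz_{t+1}−Δz̄) = -50.0625
Denominator Σ(Δz_t−Δz̄)² = 105.5000
r_1(Δz) = -50.0625 / 105.5000 = -0.475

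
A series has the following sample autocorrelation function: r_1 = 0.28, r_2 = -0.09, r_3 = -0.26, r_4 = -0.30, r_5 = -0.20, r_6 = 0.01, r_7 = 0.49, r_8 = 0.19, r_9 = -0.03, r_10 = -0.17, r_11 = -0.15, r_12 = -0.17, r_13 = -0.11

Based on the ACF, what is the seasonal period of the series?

7

The largest autocorrelation is r_7 = 0.49; the remaining lags stay at or below 0.28.
The dominant spike at lag 7 indicates a seasonal period of 7.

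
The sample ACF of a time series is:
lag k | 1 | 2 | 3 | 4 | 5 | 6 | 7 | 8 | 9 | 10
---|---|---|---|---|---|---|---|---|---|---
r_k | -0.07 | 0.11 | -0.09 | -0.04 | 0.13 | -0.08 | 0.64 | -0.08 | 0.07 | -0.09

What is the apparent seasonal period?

The largest autocorrelation is r_7 = 0.64; the remaining lags stay at or below 0.13.
The dominant spike at lag 7 indicates a seasonal period of 7.

7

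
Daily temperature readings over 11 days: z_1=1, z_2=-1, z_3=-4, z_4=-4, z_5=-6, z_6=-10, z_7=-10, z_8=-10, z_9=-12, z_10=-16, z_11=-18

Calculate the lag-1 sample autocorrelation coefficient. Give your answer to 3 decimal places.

0.668

Mean z̄ = (1 − 1 − 4 − 4 − 6 − 10 − 10 − 10 − 12 − 16 − 18)/11 = -8.1818
Numerator Σ_{t=1}^{10}(z_t−z̄)(z_{t+1}−z̄) = 238.7851
Denominator Σ(z_t−z̄)² = 357.6364
r_1 = 238.7851 / 357.6364 = 0.668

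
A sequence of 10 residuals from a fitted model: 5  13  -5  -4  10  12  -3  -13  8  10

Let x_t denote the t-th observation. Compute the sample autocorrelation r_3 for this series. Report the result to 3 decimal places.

-0.118

Mean x̄ = (5 + 13 − 5 − 4 + 10 + 12 − 3 − 13 + 8 + 10)/10 = 3.3000
Numerator Σ_{t=1}^{7}(x_t−x̄)(x_{t+3}−x̄) = -84.1700
Denominator Σ(x_t−x̄)² = 712.1000
r_3 = -84.1700 / 712.1000 = -0.118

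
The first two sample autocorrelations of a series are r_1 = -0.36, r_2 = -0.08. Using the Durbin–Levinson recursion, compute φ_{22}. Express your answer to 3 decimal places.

-0.241

φ_{22} = (r_2 − r_1²) / (1 − r_1²)
r_1² = (-0.36)² = 0.1296
Numerator = -0.08 − 0.1296 = -0.2096; denominator = 1 − 0.1296 = 0.8704
φ_{22} = -0.2096 / 0.8704 = -0.241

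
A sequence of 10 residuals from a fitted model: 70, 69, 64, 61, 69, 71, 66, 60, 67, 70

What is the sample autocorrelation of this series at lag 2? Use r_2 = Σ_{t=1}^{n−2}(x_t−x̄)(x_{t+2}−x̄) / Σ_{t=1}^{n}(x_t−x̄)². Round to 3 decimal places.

-0.775

Mean x̄ = (70 + 69 + 64 + 61 + 69 + 71 + 66 + 60 + 67 + 70)/10 = 66.7000
Numerator Σ_{t=1}^{8}(x_t−x̄)(x_{t+2}−x̄) = -105.4800
Denominator Σ(x_t−x̄)² = 136.1000
r_2 = -105.4800 / 136.1000 = -0.775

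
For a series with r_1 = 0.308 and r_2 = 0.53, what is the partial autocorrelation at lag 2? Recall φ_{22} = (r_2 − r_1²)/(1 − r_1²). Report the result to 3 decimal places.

0.481

φ_{22} = (r_2 − r_1²) / (1 − r_1²)
r_1² = (0.308)² = 0.094864
Numerator = 0.53 − 0.0949 = 0.4351; denominator = 1 − 0.0949 = 0.9051
φ_{22} = 0.4351 / 0.9051 = 0.481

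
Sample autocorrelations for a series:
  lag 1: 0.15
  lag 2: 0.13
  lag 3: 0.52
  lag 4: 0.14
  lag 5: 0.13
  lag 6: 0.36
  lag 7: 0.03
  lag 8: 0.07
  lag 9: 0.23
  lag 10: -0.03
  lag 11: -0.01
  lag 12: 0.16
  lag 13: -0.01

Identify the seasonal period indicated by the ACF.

The largest autocorrelation is r_3 = 0.52, with weaker echoes at lags 6 (0.36), 9 (0.23) and 12 (0.16); the remaining lags stay at or below 0.15.
The dominant spike at lag 3 indicates a seasonal period of 3.

3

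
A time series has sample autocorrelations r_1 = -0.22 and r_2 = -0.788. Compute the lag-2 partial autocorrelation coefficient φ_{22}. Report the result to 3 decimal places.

φ_{22} = (r_2 − r_1²) / (1 − r_1²)
r_1² = (-0.22)² = 0.0484
Numerator = -0.788 − 0.0484 = -0.8364; denominator = 1 − 0.0484 = 0.9516
φ_{22} = -0.8364 / 0.9516 = -0.879

-0.879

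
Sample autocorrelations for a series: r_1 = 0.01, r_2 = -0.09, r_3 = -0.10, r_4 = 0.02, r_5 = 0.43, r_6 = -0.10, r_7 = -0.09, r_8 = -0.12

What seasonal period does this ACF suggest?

The largest autocorrelation is r_5 = 0.43; the remaining lags stay at or below 0.02.
The dominant spike at lag 5 indicates a seasonal period of 5.

5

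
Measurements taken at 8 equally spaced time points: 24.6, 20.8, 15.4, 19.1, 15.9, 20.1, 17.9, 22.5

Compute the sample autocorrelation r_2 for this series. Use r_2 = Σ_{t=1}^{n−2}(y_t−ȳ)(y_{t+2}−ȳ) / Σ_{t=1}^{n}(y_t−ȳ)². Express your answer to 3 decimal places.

0.013

Mean ȳ = (24.6 + 20.8 + 15.4 + 19.1 + 15.9 + 20.1 + 17.9 + 22.5)/8 = 19.5375
Σ(y_t−ȳ)(y_{t+2}−ȳ) = (-20.9461) + (-0.5523) + (15.0502) + (-0.2461) + (5.9564) + (1.6664) = 0.9284
Denominator Σ(y_t−ȳ)² = 69.5388
r_2 = 0.9284 / 69.5388 = 0.013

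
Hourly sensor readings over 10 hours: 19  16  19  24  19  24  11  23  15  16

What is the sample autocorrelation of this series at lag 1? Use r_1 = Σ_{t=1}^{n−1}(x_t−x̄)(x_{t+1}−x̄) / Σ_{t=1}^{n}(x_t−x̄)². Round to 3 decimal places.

Mean x̄ = (19 + 16 + 19 + 24 + 19 + 24 + 11 + 23 + 15 + 16)/10 = 18.6000
Numerator Σ_{t=1}^{9}(x_t−x̄)(x_{t+1}−x̄) = -76.5600
Denominator Σ(x_t−x̄)² = 162.4000
r_1 = -76.5600 / 162.4000 = -0.471

-0.471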